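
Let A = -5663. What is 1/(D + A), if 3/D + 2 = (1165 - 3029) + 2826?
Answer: -320/1812159 ≈ -0.00017659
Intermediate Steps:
D = 1/320 (D = 3/(-2 + ((1165 - 3029) + 2826)) = 3/(-2 + (-1864 + 2826)) = 3/(-2 + 962) = 3/960 = 3*(1/960) = 1/320 ≈ 0.0031250)
1/(D + A) = 1/(1/320 - 5663) = 1/(-1812159/320) = -320/1812159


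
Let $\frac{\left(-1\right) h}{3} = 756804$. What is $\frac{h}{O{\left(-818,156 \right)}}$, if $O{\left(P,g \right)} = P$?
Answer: $\frac{1135206}{409} \approx 2775.6$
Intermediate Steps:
$h = -2270412$ ($h = \left(-3\right) 756804 = -2270412$)
$\frac{h}{O{\left(-818,156 \right)}} = - \frac{2270412}{-818} = \left(-2270412\right) \left(- \frac{1}{818}\right) = \frac{1135206}{409}$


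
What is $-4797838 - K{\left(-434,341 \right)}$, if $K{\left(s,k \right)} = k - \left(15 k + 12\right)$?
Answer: $-4793052$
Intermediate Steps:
$K{\left(s,k \right)} = -12 - 14 k$ ($K{\left(s,k \right)} = k - \left(12 + 15 k\right) = -12 - 14 k$)
$-4797838 - K{\left(-434,341 \right)} = -4797838 - \left(-12 - 4774\right) = -4797838 - -4786 = -4797838 + 4786 = -4793052$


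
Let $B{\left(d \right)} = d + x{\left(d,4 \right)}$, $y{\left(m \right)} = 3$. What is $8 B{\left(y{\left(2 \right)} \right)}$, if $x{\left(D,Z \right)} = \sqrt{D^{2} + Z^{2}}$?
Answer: $64$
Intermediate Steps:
$B{\left(d \right)} = d + \sqrt{16 + d^{2}}$ ($B{\left(d \right)} = d + \sqrt{d^{2} + 4^{2}} = d + \sqrt{d^{2} + 16} = d + \sqrt{16 + d^{2}}$)
$8 B{\left(y{\left(2 \right)} \right)} = 8 \left(3 + \sqrt{16 + 3^{2}}\right) = 8 \left(3 + \sqrt{16 + 9}\right) = 8 \left(3 + \sqrt{25}\right) = 8 \left(3 + 5\right) = 8 \cdot 8 = 64$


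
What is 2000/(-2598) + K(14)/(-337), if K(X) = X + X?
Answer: -373372/437763 ≈ -0.85291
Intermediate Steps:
K(X) = 2*X
2000/(-2598) + K(14)/(-337) = 2000/(-2598) + (2*14)/(-337) = 2000*(-1/2598) + 28*(-1/337) = -1000/1299 - 28/337 = -373372/437763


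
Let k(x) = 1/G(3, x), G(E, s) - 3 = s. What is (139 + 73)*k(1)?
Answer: 53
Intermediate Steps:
G(E, s) = 3 + s
k(x) = 1/(3 + x)
(139 + 73)*k(1) = (139 + 73)/(3 + 1) = 212/4 = 212*(¼) = 53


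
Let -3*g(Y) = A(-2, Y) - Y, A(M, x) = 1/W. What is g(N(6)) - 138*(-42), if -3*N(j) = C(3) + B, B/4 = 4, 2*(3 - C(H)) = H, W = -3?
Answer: 34765/6 ≈ 5794.2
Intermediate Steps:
C(H) = 3 - H/2
B = 16 (B = 4*4 = 16)
A(M, x) = -1/3 (A(M, x) = 1/(-3) = -1/3)
N(j) = -35/6 (N(j) = -((3 - 1/2*3) + 16)/3 = -((3 - 3/2) + 16)/3 = -(3/2 + 16)/3 = -1/3*35/2 = -35/6)
g(Y) = 1/9 + Y/3 (g(Y) = -(-1/3 - Y)/3 = 1/9 + Y/3)
g(N(6)) - 138*(-42) = (1/9 + (1/3)*(-35/6)) - 138*(-42) = (1/9 - 35/18) - 138*(-42) = -11/6 + 5796 = 34765/6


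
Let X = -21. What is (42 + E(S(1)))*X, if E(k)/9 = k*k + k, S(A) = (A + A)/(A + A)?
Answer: -1260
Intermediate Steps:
S(A) = 1 (S(A) = (2*A)/((2*A)) = (2*A)*(1/(2*A)) = 1)
E(k) = 9*k + 9*k**2 (E(k) = 9*(k*k + k) = 9*(k**2 + k) = 9*(k + k**2) = 9*k + 9*k**2)
(42 + E(S(1)))*X = (42 + 9*1*(1 + 1))*(-21) = (42 + 9*1*2)*(-21) = (42 + 18)*(-21) = 60*(-21) = -1260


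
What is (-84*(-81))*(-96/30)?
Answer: -108864/5 ≈ -21773.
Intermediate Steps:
(-84*(-81))*(-96/30) = 6804*(-96*1/30) = 6804*(-16/5) = -108864/5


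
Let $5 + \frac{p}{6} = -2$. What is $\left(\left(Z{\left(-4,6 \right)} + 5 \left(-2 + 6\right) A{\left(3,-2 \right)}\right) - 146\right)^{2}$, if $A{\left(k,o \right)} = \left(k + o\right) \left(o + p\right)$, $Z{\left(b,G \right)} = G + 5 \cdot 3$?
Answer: $1010025$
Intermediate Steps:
$Z{\left(b,G \right)} = 15 + G$ ($Z{\left(b,G \right)} = G + 15 = 15 + G$)
$p = -42$ ($p = -30 + 6 \left(-2\right) = -30 - 12 = -42$)
$A{\left(k,o \right)} = \left(-42 + o\right) \left(k + o\right)$ ($A{\left(k,o \right)} = \left(k + o\right) \left(o - 42\right) = \left(k + o\right) \left(-42 + o\right) = \left(-42 + o\right) \left(k + o\right)$)
$\left(\left(Z{\left(-4,6 \right)} + 5 \left(-2 + 6\right) A{\left(3,-2 \right)}\right) - 146\right)^{2} = \left(\left(\left(15 + 6\right) + 5 \left(-2 + 6\right) \left(\left(-2\right)^{2} - 126 - -84 + 3 \left(-2\right)\right)\right) - 146\right)^{2} = \left(\left(21 + 5 \cdot 4 \left(4 - 126 + 84 - 6\right)\right) - 146\right)^{2} = \left(\left(21 + 20 \left(-44\right)\right) - 146\right)^{2} = \left(\left(21 - 880\right) - 146\right)^{2} = \left(-859 - 146\right)^{2} = \left(-1005\right)^{2} = 1010025$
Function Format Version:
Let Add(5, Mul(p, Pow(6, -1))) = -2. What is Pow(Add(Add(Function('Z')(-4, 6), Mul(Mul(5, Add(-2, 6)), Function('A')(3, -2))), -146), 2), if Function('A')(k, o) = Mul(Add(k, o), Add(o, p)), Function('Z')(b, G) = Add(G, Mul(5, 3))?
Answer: 1010025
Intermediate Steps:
Function('Z')(b, G) = Add(15, G) (Function('Z')(b, G) = Add(G, 15) = Add(15, G))
p = -42 (p = Add(-30, Mul(6, -2)) = Add(-30, -12) = -42)
Function('A')(k, o) = Mul(Add(-42, o), Add(k, o)) (Function('A')(k, o) = Mul(Add(k, o), Add(o, -42)) = Mul(Add(k, o), Add(-42, o)) = Mul(Add(-42, o), Add(k, o)))
Pow(Add(Add(Function('Z')(-4, 6), Mul(Mul(5, Add(-2, 6)), Function('A')(3, -2))), -146), 2) = Pow(Add(Add(Add(15, 6), Mul(Mul(5, Add(-2, 6)), Add(Pow(-2, 2), Mul(-42, 3), Mul(-42, -2), Mul(3, -2)))), -146), 2) = Pow(Add(Add(21, Mul(Mul(5, 4), Add(4, -126, 84, -6))), -146), 2) = Pow(Add(Add(21, Mul(20, -44)), -146), 2) = Pow(Add(Add(21, -880), -146), 2) = Pow(Add(-859, -146), 2) = Pow(-1005, 2) = 1010025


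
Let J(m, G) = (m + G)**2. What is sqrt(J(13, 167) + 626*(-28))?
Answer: 26*sqrt(22) ≈ 121.95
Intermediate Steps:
J(m, G) = (G + m)**2
sqrt(J(13, 167) + 626*(-28)) = sqrt((167 + 13)**2 + 626*(-28)) = sqrt(180**2 - 17528) = sqrt(32400 - 17528) = sqrt(14872) = 26*sqrt(22)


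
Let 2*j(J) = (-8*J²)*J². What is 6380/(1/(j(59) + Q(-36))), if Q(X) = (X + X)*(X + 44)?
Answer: -309238727600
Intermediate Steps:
Q(X) = 2*X*(44 + X) (Q(X) = (2*X)*(44 + X) = 2*X*(44 + X))
j(J) = -4*J⁴ (j(J) = ((-8*J²)*J²)/2 = (-8*J⁴)/2 = -4*J⁴)
6380/(1/(j(59) + Q(-36))) = 6380/(1/(-4*59⁴ + 2*(-36)*(44 - 36))) = 6380/(1/(-4*12117361 + 2*(-36)*8)) = 6380/(1/(-48469444 - 576)) = 6380/(1/(-48470020)) = 6380/(-1/48470020) = 6380*(-48470020) = -309238727600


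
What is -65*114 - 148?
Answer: -7558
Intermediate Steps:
-65*114 - 148 = -7410 - 148 = -7558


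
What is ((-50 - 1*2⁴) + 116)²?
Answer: 2500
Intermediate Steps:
((-50 - 1*2⁴) + 116)² = ((-50 - 1*16) + 116)² = ((-50 - 16) + 116)² = (-66 + 116)² = 50² = 2500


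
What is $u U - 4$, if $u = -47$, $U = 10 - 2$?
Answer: $-380$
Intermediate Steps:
$U = 8$ ($U = 10 - 2 = 8$)
$u U - 4 = \left(-47\right) 8 - 4 = -376 + \left(-7 + 3\right) = -376 - 4 = -380$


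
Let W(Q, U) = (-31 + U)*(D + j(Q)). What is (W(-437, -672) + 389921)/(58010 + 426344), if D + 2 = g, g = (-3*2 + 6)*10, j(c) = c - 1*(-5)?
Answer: 695023/484354 ≈ 1.4349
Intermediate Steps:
j(c) = 5 + c (j(c) = c + 5 = 5 + c)
g = 0 (g = (-6 + 6)*10 = 0*10 = 0)
D = -2 (D = -2 + 0 = -2)
W(Q, U) = (-31 + U)*(3 + Q) (W(Q, U) = (-31 + U)*(-2 + (5 + Q)) = (-31 + U)*(3 + Q))
(W(-437, -672) + 389921)/(58010 + 426344) = ((-93 - 31*(-437) + 3*(-672) - 437*(-672)) + 389921)/(58010 + 426344) = ((-93 + 13547 - 2016 + 293664) + 389921)/484354 = (305102 + 389921)*(1/484354) = 695023*(1/484354) = 695023/484354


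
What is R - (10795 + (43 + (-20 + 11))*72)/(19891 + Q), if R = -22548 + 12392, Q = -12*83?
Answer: -191910863/18895 ≈ -10157.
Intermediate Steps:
Q = -996
R = -10156
R - (10795 + (43 + (-20 + 11))*72)/(19891 + Q) = -10156 - (10795 + (43 + (-20 + 11))*72)/(19891 - 996) = -10156 - (10795 + (43 - 9)*72)/18895 = -10156 - (10795 + 34*72)/18895 = -10156 - (10795 + 2448)/18895 = -10156 - 13243/18895 = -191910863/18895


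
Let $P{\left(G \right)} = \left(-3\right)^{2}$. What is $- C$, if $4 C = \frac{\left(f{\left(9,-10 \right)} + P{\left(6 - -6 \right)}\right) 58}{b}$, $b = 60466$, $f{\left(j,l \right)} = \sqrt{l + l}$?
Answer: $- \frac{261}{120932} - \frac{29 i \sqrt{5}}{60466} \approx -0.0021582 - 0.0010724 i$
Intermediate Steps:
$f{\left(j,l \right)} = \sqrt{2} \sqrt{l}$ ($f{\left(j,l \right)} = \sqrt{2 l} = \sqrt{2} \sqrt{l}$)
$P{\left(G \right)} = 9$
$C = \frac{261}{120932} + \frac{29 i \sqrt{5}}{60466}$ ($C = \frac{\left(\sqrt{2} \sqrt{-10} + 9\right) 58 \cdot \frac{1}{60466}}{4} = \frac{\left(\sqrt{2} i \sqrt{10} + 9\right) 58 \cdot \frac{1}{60466}}{4} = \frac{\left(2 i \sqrt{5} + 9\right) 58 \cdot \frac{1}{60466}}{4} = \frac{\left(9 + 2 i \sqrt{5}\right) 58 \cdot \frac{1}{60466}}{4} = \frac{\left(522 + 116 i \sqrt{5}\right) \frac{1}{60466}}{4} = \frac{\frac{261}{30233} + \frac{58 i \sqrt{5}}{30233}}{4} = \frac{261}{120932} + \frac{29 i \sqrt{5}}{60466} \approx 0.0021582 + 0.0010724 i$)
$- C = - (\frac{261}{120932} + \frac{29 i \sqrt{5}}{60466}) = - \frac{261}{120932} - \frac{29 i \sqrt{5}}{60466}$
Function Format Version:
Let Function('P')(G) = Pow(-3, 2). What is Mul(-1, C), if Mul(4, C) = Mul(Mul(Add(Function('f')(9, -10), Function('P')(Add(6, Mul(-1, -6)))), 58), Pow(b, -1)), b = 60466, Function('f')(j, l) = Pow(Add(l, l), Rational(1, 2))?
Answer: Add(Rational(-261, 120932), Mul(Rational(-29, 60466), I, Pow(5, Rational(1, 2)))) ≈ Add(-0.0021582, Mul(-0.0010724, I))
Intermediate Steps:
Function('f')(j, l) = Mul(Pow(2, Rational(1, 2)), Pow(l, Rational(1, 2))) (Function('f')(j, l) = Pow(Mul(2, l), Rational(1, 2)) = Mul(Pow(2, Rational(1, 2)), Pow(l, Rational(1, 2))))
Function('P')(G) = 9
C = Add(Rational(261, 120932), Mul(Rational(29, 60466), I, Pow(5, Rational(1, 2)))) (C = Mul(Rational(1, 4), Mul(Mul(Add(Mul(Pow(2, Rational(1, 2)), Pow(-10, Rational(1, 2))), 9), 58), Pow(60466, -1))) = Mul(Rational(1, 4), Mul(Mul(Add(Mul(Pow(2, Rational(1, 2)), Mul(I, Pow(10, Rational(1, 2)))), 9), 58), Rational(1, 60466))) = Mul(Rational(1, 4), Mul(Mul(Add(Mul(2, I, Pow(5, Rational(1, 2))), 9), 58), Rational(1, 60466))) = Mul(Rational(1, 4), Mul(Mul(Add(9, Mul(2, I, Pow(5, Rational(1, 2)))), 58), Rational(1, 60466))) = Mul(Rational(1, 4), Mul(Add(522, Mul(116, I, Pow(5, Rational(1, 2)))), Rational(1, 60466))) = Mul(Rational(1, 4), Add(Rational(261, 30233), Mul(Rational(58, 30233), I, Pow(5, Rational(1, 2))))) = Add(Rational(261, 120932), Mul(Rational(29, 60466), I, Pow(5, Rational(1, 2)))) ≈ Add(0.0021582, Mul(0.0010724, I)))
Mul(-1, C) = Mul(-1, Add(Rational(261, 120932), Mul(Rational(29, 60466), I, Pow(5, Rational(1, 2))))) = Add(Rational(-261, 120932), Mul(Rational(-29, 60466), I, Pow(5, Rational(1, 2))))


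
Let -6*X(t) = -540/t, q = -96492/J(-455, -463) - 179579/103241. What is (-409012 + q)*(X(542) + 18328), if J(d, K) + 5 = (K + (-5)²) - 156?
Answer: -125583951676915793681/16759008289 ≈ -7.4935e+9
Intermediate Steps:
J(d, K) = -136 + K (J(d, K) = -5 + ((K + (-5)²) - 156) = -5 + ((K + 25) - 156) = -5 + ((25 + K) - 156) = -5 + (-131 + K) = -136 + K)
q = 9854362751/61841359 (q = -96492/(-136 - 463) - 179579/103241 = -96492/(-599) - 179579*1/103241 = -96492*(-1/599) - 179579/103241 = 96492/599 - 179579/103241 = 9854362751/61841359 ≈ 159.35)
X(t) = 90/t (X(t) = -(-90)/t = 90/t)
(-409012 + q)*(X(542) + 18328) = (-409012 + 9854362751/61841359)*(90/542 + 18328) = -25284003564557*(90*(1/542) + 18328)/61841359 = -25284003564557*(45/271 + 18328)/61841359 = -25284003564557/61841359*4966933/271 = -125583951676915793681/16759008289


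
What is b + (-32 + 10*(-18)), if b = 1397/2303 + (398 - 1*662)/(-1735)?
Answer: -844057673/3995705 ≈ -211.24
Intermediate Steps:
b = 3031787/3995705 (b = 1397*(1/2303) + (398 - 662)*(-1/1735) = 1397/2303 - 264*(-1/1735) = 1397/2303 + 264/1735 = 3031787/3995705 ≈ 0.75876)
b + (-32 + 10*(-18)) = 3031787/3995705 + (-32 + 10*(-18)) = 3031787/3995705 + (-32 - 180) = 3031787/3995705 - 212 = -844057673/3995705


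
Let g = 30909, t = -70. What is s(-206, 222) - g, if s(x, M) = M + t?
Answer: -30757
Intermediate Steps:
s(x, M) = -70 + M (s(x, M) = M - 70 = -70 + M)
s(-206, 222) - g = (-70 + 222) - 1*30909 = 152 - 30909 = -30757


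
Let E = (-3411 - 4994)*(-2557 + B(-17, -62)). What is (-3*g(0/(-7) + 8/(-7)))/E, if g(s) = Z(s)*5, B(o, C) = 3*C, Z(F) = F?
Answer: 24/32276881 ≈ 7.4357e-7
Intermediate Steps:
E = 23054915 (E = (-3411 - 4994)*(-2557 + 3*(-62)) = -8405*(-2557 - 186) = -8405*(-2743) = 23054915)
g(s) = 5*s (g(s) = s*5 = 5*s)
(-3*g(0/(-7) + 8/(-7)))/E = -15*(0/(-7) + 8/(-7))/23054915 = -15*(0*(-1/7) + 8*(-1/7))*(1/23054915) = -15*(0 - 8/7)*(1/23054915) = -15*(-8)/7*(1/23054915) = -3*(-40/7)*(1/23054915) = (120/7)*(1/23054915) = 24/32276881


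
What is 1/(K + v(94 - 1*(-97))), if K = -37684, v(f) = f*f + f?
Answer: -1/1012 ≈ -0.00098814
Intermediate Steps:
v(f) = f + f² (v(f) = f² + f = f + f²)
1/(K + v(94 - 1*(-97))) = 1/(-37684 + (94 - 1*(-97))*(1 + (94 - 1*(-97)))) = 1/(-37684 + (94 + 97)*(1 + (94 + 97))) = 1/(-37684 + 191*(1 + 191)) = 1/(-37684 + 191*192) = 1/(-37684 + 36672) = 1/(-1012) = -1/1012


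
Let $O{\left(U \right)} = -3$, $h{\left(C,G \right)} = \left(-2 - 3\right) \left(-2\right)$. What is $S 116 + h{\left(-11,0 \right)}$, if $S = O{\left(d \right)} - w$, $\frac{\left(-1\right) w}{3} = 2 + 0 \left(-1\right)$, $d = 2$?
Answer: $358$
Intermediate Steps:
$w = -6$ ($w = - 3 \left(2 + 0 \left(-1\right)\right) = - 3 \left(2 + 0\right) = \left(-3\right) 2 = -6$)
$h{\left(C,G \right)} = 10$ ($h{\left(C,G \right)} = \left(-5\right) \left(-2\right) = 10$)
$S = 3$ ($S = -3 - -6 = -3 + 6 = 3$)
$S 116 + h{\left(-11,0 \right)} = 3 \cdot 116 + 10 = 348 + 10 = 358$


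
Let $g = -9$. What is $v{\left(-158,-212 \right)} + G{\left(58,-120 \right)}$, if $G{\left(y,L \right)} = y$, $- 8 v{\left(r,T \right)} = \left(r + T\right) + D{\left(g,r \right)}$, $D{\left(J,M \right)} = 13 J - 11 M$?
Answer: $- \frac{787}{8} \approx -98.375$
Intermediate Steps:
$D{\left(J,M \right)} = - 11 M + 13 J$
$v{\left(r,T \right)} = \frac{117}{8} - \frac{T}{8} + \frac{5 r}{4}$ ($v{\left(r,T \right)} = - \frac{\left(r + T\right) - \left(117 + 11 r\right)}{8} = - \frac{\left(T + r\right) - \left(117 + 11 r\right)}{8} = - \frac{-117 + T - 10 r}{8} = \frac{117}{8} - \frac{T}{8} + \frac{5 r}{4}$)
$v{\left(-158,-212 \right)} + G{\left(58,-120 \right)} = \left(\frac{117}{8} - - \frac{53}{2} + \frac{5}{4} \left(-158\right)\right) + 58 = \left(\frac{117}{8} + \frac{53}{2} - \frac{395}{2}\right) + 58 = - \frac{1251}{8} + 58 = - \frac{787}{8}$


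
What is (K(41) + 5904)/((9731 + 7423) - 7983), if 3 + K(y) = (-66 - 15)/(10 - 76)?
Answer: 43283/67254 ≈ 0.64357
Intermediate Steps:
K(y) = -39/22 (K(y) = -3 + (-66 - 15)/(10 - 76) = -3 - 81/(-66) = -3 - 81*(-1/66) = -3 + 27/22 = -39/22)
(K(41) + 5904)/((9731 + 7423) - 7983) = (-39/22 + 5904)/((9731 + 7423) - 7983) = 129849/(22*(17154 - 7983)) = (129849/22)/9171 = (129849/22)*(1/9171) = 43283/67254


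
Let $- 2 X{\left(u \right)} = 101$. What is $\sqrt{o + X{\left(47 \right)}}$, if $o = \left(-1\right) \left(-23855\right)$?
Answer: $\frac{\sqrt{95218}}{2} \approx 154.29$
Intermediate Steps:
$X{\left(u \right)} = - \frac{101}{2}$ ($X{\left(u \right)} = \left(- \frac{1}{2}\right) 101 = - \frac{101}{2}$)
$o = 23855$
$\sqrt{o + X{\left(47 \right)}} = \sqrt{23855 - \frac{101}{2}} = \sqrt{\frac{47609}{2}} = \frac{\sqrt{95218}}{2}$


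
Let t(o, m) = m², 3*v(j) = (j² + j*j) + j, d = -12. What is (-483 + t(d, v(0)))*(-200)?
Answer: 96600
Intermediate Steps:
v(j) = j/3 + 2*j²/3 (v(j) = ((j² + j*j) + j)/3 = ((j² + j²) + j)/3 = (2*j² + j)/3 = (j + 2*j²)/3 = j/3 + 2*j²/3)
(-483 + t(d, v(0)))*(-200) = (-483 + ((⅓)*0*(1 + 2*0))²)*(-200) = (-483 + ((⅓)*0*(1 + 0))²)*(-200) = (-483 + ((⅓)*0*1)²)*(-200) = (-483 + 0²)*(-200) = (-483 + 0)*(-200) = -483*(-200) = 96600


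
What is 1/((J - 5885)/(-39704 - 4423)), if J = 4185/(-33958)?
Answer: 1498464666/199847015 ≈ 7.4981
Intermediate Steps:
J = -4185/33958 (J = 4185*(-1/33958) = -4185/33958 ≈ -0.12324)
1/((J - 5885)/(-39704 - 4423)) = 1/((-4185/33958 - 5885)/(-39704 - 4423)) = 1/(-199847015/33958/(-44127)) = 1/(-199847015/33958*(-1/44127)) = 1/(199847015/1498464666) = 1498464666/199847015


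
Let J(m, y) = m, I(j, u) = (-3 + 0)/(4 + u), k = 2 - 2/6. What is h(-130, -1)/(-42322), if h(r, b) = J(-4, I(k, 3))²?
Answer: -8/21161 ≈ -0.00037805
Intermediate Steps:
k = 5/3 (k = 2 - 2*⅙ = 2 - ⅓ = 5/3 ≈ 1.6667)
I(j, u) = -3/(4 + u)
h(r, b) = 16 (h(r, b) = (-4)² = 16)
h(-130, -1)/(-42322) = 16/(-42322) = 16*(-1/42322) = -8/21161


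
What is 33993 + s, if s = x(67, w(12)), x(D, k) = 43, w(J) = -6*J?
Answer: 34036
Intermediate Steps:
s = 43
33993 + s = 33993 + 43 = 34036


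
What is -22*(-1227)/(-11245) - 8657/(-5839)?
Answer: -60270001/65659555 ≈ -0.91792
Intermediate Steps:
-22*(-1227)/(-11245) - 8657/(-5839) = 26994*(-1/11245) - 8657*(-1/5839) = -26994/11245 + 8657/5839 = -60270001/65659555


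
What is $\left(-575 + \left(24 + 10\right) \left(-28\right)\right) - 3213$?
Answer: $-4740$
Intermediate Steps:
$\left(-575 + \left(24 + 10\right) \left(-28\right)\right) - 3213 = \left(-575 + 34 \left(-28\right)\right) - 3213 = \left(-575 - 952\right) - 3213 = -1527 - 3213 = -4740$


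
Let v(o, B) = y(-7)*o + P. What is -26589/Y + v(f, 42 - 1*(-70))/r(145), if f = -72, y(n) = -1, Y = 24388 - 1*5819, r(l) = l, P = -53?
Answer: -3502594/2692505 ≈ -1.3009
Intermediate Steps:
Y = 18569 (Y = 24388 - 5819 = 18569)
v(o, B) = -53 - o (v(o, B) = -o - 53 = -53 - o)
-26589/Y + v(f, 42 - 1*(-70))/r(145) = -26589/18569 + (-53 - 1*(-72))/145 = -26589*1/18569 + (-53 + 72)*(1/145) = -26589/18569 + 19*(1/145) = -26589/18569 + 19/145 = -3502594/2692505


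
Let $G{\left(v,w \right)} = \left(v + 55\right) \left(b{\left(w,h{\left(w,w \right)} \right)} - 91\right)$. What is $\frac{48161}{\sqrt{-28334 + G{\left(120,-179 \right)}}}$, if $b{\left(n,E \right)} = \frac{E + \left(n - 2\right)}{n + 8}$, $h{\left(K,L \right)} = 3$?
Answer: $- \frac{144483 i \sqrt{143205641}}{7537139} \approx - 229.4 i$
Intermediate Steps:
$b{\left(n,E \right)} = \frac{-2 + E + n}{8 + n}$ ($b{\left(n,E \right)} = \frac{E + \left(n - 2\right)}{8 + n} = \frac{E + \left(-2 + n\right)}{8 + n} = \frac{-2 + E + n}{8 + n}$)
$G{\left(v,w \right)} = \left(-91 + \frac{1 + w}{8 + w}\right) \left(55 + v\right)$ ($G{\left(v,w \right)} = \left(v + 55\right) \left(\frac{-2 + 3 + w}{8 + w} - 91\right) = \left(55 + v\right) \left(\frac{1 + w}{8 + w} - 91\right) = \left(55 + v\right) \left(-91 + \frac{1 + w}{8 + w}\right) = \left(-91 + \frac{1 + w}{8 + w}\right) \left(55 + v\right)$)
$\frac{48161}{\sqrt{-28334 + G{\left(120,-179 \right)}}} = \frac{48161}{\sqrt{-28334 + \frac{-39985 - -886050 - 87240 - 10800 \left(-179\right)}{8 - 179}}} = \frac{48161}{\sqrt{-28334 + \frac{-39985 + 886050 - 87240 + 1933200}{-171}}} = \frac{48161}{\sqrt{-28334 - \frac{2692025}{171}}} = \frac{48161}{\sqrt{- \frac{7537139}{171}}} = \frac{48161}{\frac{1}{57} i \sqrt{143205641}} = 48161 \left(- \frac{3 i \sqrt{143205641}}{7537139}\right) = - \frac{144483 i \sqrt{143205641}}{7537139}$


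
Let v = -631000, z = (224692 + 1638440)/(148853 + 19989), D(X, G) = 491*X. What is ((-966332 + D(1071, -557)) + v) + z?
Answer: -90453721725/84421 ≈ -1.0715e+6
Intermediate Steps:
z = 931566/84421 (z = 1863132/168842 = 1863132*(1/168842) = 931566/84421 ≈ 11.035)
((-966332 + D(1071, -557)) + v) + z = ((-966332 + 491*1071) - 631000) + 931566/84421 = ((-966332 + 525861) - 631000) + 931566/84421 = (-440471 - 631000) + 931566/84421 = -1071471 + 931566/84421 = -90453721725/84421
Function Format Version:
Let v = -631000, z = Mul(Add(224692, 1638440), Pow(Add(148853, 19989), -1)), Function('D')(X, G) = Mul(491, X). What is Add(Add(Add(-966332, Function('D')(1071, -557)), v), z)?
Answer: Rational(-90453721725, 84421) ≈ -1.0715e+6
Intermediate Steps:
z = Rational(931566, 84421) (z = Mul(1863132, Pow(168842, -1)) = Mul(1863132, Rational(1, 168842)) = Rational(931566, 84421) ≈ 11.035)
Add(Add(Add(-966332, Function('D')(1071, -557)), v), z) = Add(Add(Add(-966332, Mul(491, 1071)), -631000), Rational(931566, 84421)) = Add(Add(Add(-966332, 525861), -631000), Rational(931566, 84421)) = Add(Add(-440471, -631000), Rational(931566, 84421)) = Add(-1071471, Rational(931566, 84421)) = Rational(-90453721725, 84421)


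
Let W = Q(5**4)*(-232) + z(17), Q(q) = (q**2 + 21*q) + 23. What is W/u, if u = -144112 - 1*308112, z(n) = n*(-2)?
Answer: 46837685/226112 ≈ 207.14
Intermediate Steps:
z(n) = -2*n
Q(q) = 23 + q**2 + 21*q
u = -452224 (u = -144112 - 308112 = -452224)
W = -93675370 (W = (23 + (5**4)**2 + 21*5**4)*(-232) - 2*17 = (23 + 625**2 + 21*625)*(-232) - 34 = (23 + 390625 + 13125)*(-232) - 34 = 403773*(-232) - 34 = -93675336 - 34 = -93675370)
W/u = -93675370/(-452224) = -93675370*(-1/452224) = 46837685/226112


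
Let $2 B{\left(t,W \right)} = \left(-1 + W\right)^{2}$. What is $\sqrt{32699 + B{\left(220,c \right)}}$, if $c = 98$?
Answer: $\frac{\sqrt{149614}}{2} \approx 193.4$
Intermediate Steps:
$B{\left(t,W \right)} = \frac{\left(-1 + W\right)^{2}}{2}$
$\sqrt{32699 + B{\left(220,c \right)}} = \sqrt{32699 + \frac{\left(-1 + 98\right)^{2}}{2}} = \sqrt{32699 + \frac{97^{2}}{2}} = \sqrt{32699 + \frac{1}{2} \cdot 9409} = \sqrt{32699 + \frac{9409}{2}} = \sqrt{\frac{74807}{2}} = \frac{\sqrt{149614}}{2}$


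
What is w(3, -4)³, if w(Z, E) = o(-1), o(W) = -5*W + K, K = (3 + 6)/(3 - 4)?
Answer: -64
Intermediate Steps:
K = -9 (K = 9/(-1) = 9*(-1) = -9)
o(W) = -9 - 5*W (o(W) = -5*W - 9 = -9 - 5*W)
w(Z, E) = -4 (w(Z, E) = -9 - 5*(-1) = -9 + 5 = -4)
w(3, -4)³ = (-4)³ = -64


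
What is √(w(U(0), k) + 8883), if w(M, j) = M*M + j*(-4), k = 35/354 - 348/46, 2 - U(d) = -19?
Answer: √155021994606/4071 ≈ 96.715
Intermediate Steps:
U(d) = 21 (U(d) = 2 - 1*(-19) = 2 + 19 = 21)
k = -60791/8142 (k = 35*(1/354) - 348*1/46 = 35/354 - 174/23 = -60791/8142 ≈ -7.4663)
w(M, j) = M² - 4*j
√(w(U(0), k) + 8883) = √((21² - 4*(-60791/8142)) + 8883) = √((441 + 121582/4071) + 8883) = √(1916893/4071 + 8883) = √(38079586/4071) = √155021994606/4071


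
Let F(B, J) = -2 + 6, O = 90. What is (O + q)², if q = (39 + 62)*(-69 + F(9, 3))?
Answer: 41925625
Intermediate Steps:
F(B, J) = 4
q = -6565 (q = (39 + 62)*(-69 + 4) = 101*(-65) = -6565)
(O + q)² = (90 - 6565)² = (-6475)² = 41925625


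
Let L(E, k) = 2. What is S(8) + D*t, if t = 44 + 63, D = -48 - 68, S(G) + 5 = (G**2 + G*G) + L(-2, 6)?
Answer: -12287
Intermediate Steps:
S(G) = -3 + 2*G**2 (S(G) = -5 + ((G**2 + G*G) + 2) = -5 + ((G**2 + G**2) + 2) = -5 + (2*G**2 + 2) = -5 + (2 + 2*G**2) = -3 + 2*G**2)
D = -116
t = 107
S(8) + D*t = (-3 + 2*8**2) - 116*107 = (-3 + 2*64) - 12412 = (-3 + 128) - 12412 = 125 - 12412 = -12287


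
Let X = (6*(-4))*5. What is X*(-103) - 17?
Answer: 12343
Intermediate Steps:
X = -120 (X = -24*5 = -120)
X*(-103) - 17 = -120*(-103) - 17 = 12360 - 17 = 12343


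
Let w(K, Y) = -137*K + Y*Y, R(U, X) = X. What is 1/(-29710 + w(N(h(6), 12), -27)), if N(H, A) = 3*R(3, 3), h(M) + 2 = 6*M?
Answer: -1/30214 ≈ -3.3097e-5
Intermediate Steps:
h(M) = -2 + 6*M
N(H, A) = 9 (N(H, A) = 3*3 = 9)
w(K, Y) = Y**2 - 137*K (w(K, Y) = -137*K + Y**2 = Y**2 - 137*K)
1/(-29710 + w(N(h(6), 12), -27)) = 1/(-29710 + ((-27)**2 - 137*9)) = 1/(-29710 + (729 - 1233)) = 1/(-29710 - 504) = 1/(-30214) = -1/30214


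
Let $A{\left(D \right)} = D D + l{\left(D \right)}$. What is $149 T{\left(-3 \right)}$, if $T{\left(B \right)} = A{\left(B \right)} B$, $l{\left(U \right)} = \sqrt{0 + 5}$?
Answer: $-4023 - 447 \sqrt{5} \approx -5022.5$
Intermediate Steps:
$l{\left(U \right)} = \sqrt{5}$
$A{\left(D \right)} = \sqrt{5} + D^{2}$ ($A{\left(D \right)} = D D + \sqrt{5} = D^{2} + \sqrt{5} = \sqrt{5} + D^{2}$)
$T{\left(B \right)} = B \left(\sqrt{5} + B^{2}\right)$ ($T{\left(B \right)} = \left(\sqrt{5} + B^{2}\right) B = B \left(\sqrt{5} + B^{2}\right)$)
$149 T{\left(-3 \right)} = 149 \left(- 3 \left(\sqrt{5} + \left(-3\right)^{2}\right)\right) = 149 \left(- 3 \left(\sqrt{5} + 9\right)\right) = 149 \left(- 3 \left(9 + \sqrt{5}\right)\right) = 149 \left(-27 - 3 \sqrt{5}\right) = -4023 - 447 \sqrt{5}$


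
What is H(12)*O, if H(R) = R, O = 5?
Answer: 60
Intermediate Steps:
H(12)*O = 12*5 = 60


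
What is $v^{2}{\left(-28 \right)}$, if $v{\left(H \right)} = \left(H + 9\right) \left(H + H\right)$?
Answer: $1132096$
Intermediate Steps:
$v{\left(H \right)} = 2 H \left(9 + H\right)$ ($v{\left(H \right)} = \left(9 + H\right) 2 H = 2 H \left(9 + H\right)$)
$v^{2}{\left(-28 \right)} = \left(2 \left(-28\right) \left(9 - 28\right)\right)^{2} = \left(2 \left(-28\right) \left(-19\right)\right)^{2} = 1064^{2} = 1132096$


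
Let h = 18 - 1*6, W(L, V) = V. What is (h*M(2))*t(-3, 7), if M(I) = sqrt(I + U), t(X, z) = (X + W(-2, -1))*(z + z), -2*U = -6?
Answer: -672*sqrt(5) ≈ -1502.6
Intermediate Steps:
U = 3 (U = -1/2*(-6) = 3)
t(X, z) = 2*z*(-1 + X) (t(X, z) = (X - 1)*(z + z) = (-1 + X)*(2*z) = 2*z*(-1 + X))
h = 12 (h = 18 - 6 = 12)
M(I) = sqrt(3 + I) (M(I) = sqrt(I + 3) = sqrt(3 + I))
(h*M(2))*t(-3, 7) = (12*sqrt(3 + 2))*(2*7*(-1 - 3)) = (12*sqrt(5))*(2*7*(-4)) = (12*sqrt(5))*(-56) = -672*sqrt(5)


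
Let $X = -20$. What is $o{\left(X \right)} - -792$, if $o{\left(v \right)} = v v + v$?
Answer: $1172$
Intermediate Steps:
$o{\left(v \right)} = v + v^{2}$ ($o{\left(v \right)} = v^{2} + v = v + v^{2}$)
$o{\left(X \right)} - -792 = - 20 \left(1 - 20\right) - -792 = \left(-20\right) \left(-19\right) + 792 = 380 + 792 = 1172$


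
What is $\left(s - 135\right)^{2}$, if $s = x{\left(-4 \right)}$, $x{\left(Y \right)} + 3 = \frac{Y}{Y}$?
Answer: $18769$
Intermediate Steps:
$x{\left(Y \right)} = -2$ ($x{\left(Y \right)} = -3 + \frac{Y}{Y} = -3 + 1 = -2$)
$s = -2$
$\left(s - 135\right)^{2} = \left(-2 - 135\right)^{2} = \left(-137\right)^{2} = 18769$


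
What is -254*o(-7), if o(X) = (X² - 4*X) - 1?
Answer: -19304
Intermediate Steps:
o(X) = -1 + X² - 4*X
-254*o(-7) = -254*(-1 + (-7)² - 4*(-7)) = -254*(-1 + 49 + 28) = -254*76 = -19304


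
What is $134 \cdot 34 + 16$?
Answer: $4572$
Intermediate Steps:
$134 \cdot 34 + 16 = 4556 + 16 = 4572$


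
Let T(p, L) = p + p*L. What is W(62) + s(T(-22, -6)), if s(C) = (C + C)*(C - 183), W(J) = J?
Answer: -15998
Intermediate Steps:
T(p, L) = p + L*p
s(C) = 2*C*(-183 + C) (s(C) = (2*C)*(-183 + C) = 2*C*(-183 + C))
W(62) + s(T(-22, -6)) = 62 + 2*(-22*(1 - 6))*(-183 - 22*(1 - 6)) = 62 + 2*(-22*(-5))*(-183 - 22*(-5)) = 62 + 2*110*(-183 + 110) = 62 + 2*110*(-73) = 62 - 16060 = -15998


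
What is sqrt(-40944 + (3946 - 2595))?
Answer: 17*I*sqrt(137) ≈ 198.98*I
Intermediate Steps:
sqrt(-40944 + (3946 - 2595)) = sqrt(-40944 + 1351) = sqrt(-39593) = 17*I*sqrt(137)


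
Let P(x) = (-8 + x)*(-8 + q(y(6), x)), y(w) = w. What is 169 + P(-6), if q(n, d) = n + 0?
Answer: 197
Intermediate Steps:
q(n, d) = n
P(x) = 16 - 2*x (P(x) = (-8 + x)*(-8 + 6) = (-8 + x)*(-2) = 16 - 2*x)
169 + P(-6) = 169 + (16 - 2*(-6)) = 169 + (16 + 12) = 169 + 28 = 197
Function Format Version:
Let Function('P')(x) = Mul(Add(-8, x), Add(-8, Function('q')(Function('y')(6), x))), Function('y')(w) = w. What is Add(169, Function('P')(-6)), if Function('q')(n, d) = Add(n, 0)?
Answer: 197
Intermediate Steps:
Function('q')(n, d) = n
Function('P')(x) = Add(16, Mul(-2, x)) (Function('P')(x) = Mul(Add(-8, x), Add(-8, 6)) = Mul(Add(-8, x), -2) = Add(16, Mul(-2, x)))
Add(169, Function('P')(-6)) = Add(169, Add(16, Mul(-2, -6))) = Add(169, Add(16, 12)) = Add(169, 28) = 197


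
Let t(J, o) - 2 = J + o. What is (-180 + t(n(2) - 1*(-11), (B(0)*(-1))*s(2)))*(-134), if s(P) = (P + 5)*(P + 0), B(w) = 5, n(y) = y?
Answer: 31490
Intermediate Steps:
s(P) = P*(5 + P) (s(P) = (5 + P)*P = P*(5 + P))
t(J, o) = 2 + J + o (t(J, o) = 2 + (J + o) = 2 + J + o)
(-180 + t(n(2) - 1*(-11), (B(0)*(-1))*s(2)))*(-134) = (-180 + (2 + (2 - 1*(-11)) + (5*(-1))*(2*(5 + 2))))*(-134) = (-180 + (2 + (2 + 11) - 10*7))*(-134) = (-180 + (2 + 13 - 5*14))*(-134) = (-180 + (2 + 13 - 70))*(-134) = (-180 - 55)*(-134) = -235*(-134) = 31490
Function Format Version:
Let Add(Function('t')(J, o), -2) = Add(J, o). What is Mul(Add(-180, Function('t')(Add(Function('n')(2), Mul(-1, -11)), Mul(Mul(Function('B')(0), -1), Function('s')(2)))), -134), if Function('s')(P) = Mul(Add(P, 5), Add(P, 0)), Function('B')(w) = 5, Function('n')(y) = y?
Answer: 31490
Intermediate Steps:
Function('s')(P) = Mul(P, Add(5, P)) (Function('s')(P) = Mul(Add(5, P), P) = Mul(P, Add(5, P)))
Function('t')(J, o) = Add(2, J, o) (Function('t')(J, o) = Add(2, Add(J, o)) = Add(2, J, o))
Mul(Add(-180, Function('t')(Add(Function('n')(2), Mul(-1, -11)), Mul(Mul(Function('B')(0), -1), Function('s')(2)))), -134) = Mul(Add(-180, Add(2, Add(2, Mul(-1, -11)), Mul(Mul(5, -1), Mul(2, Add(5, 2))))), -134) = Mul(Add(-180, Add(2, Add(2, 11), Mul(-5, Mul(2, 7)))), -134) = Mul(Add(-180, Add(2, 13, Mul(-5, 14))), -134) = Mul(Add(-180, Add(2, 13, -70)), -134) = Mul(Add(-180, -55), -134) = Mul(-235, -134) = 31490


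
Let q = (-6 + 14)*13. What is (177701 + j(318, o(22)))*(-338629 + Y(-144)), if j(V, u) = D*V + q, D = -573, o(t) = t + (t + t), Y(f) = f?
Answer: 1493650157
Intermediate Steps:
q = 104 (q = 8*13 = 104)
o(t) = 3*t (o(t) = t + 2*t = 3*t)
j(V, u) = 104 - 573*V (j(V, u) = -573*V + 104 = 104 - 573*V)
(177701 + j(318, o(22)))*(-338629 + Y(-144)) = (177701 + (104 - 573*318))*(-338629 - 144) = (177701 + (104 - 182214))*(-338773) = (177701 - 182110)*(-338773) = -4409*(-338773) = 1493650157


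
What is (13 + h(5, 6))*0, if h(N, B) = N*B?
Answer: 0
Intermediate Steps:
h(N, B) = B*N
(13 + h(5, 6))*0 = (13 + 6*5)*0 = (13 + 30)*0 = 43*0 = 0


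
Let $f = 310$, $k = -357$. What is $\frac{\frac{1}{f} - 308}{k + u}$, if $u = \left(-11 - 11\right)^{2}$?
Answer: $- \frac{95479}{39370} \approx -2.4252$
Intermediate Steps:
$u = 484$ ($u = \left(-22\right)^{2} = 484$)
$\frac{\frac{1}{f} - 308}{k + u} = \frac{\frac{1}{310} - 308}{-357 + 484} = \frac{\frac{1}{310} - 308}{127} = \left(- \frac{95479}{310}\right) \frac{1}{127} = - \frac{95479}{39370}$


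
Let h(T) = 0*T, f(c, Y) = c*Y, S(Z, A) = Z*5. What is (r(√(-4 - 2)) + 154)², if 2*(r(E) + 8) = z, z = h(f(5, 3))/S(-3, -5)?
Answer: 21316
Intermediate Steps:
S(Z, A) = 5*Z
f(c, Y) = Y*c
h(T) = 0
z = 0 (z = 0/((5*(-3))) = 0/(-15) = 0*(-1/15) = 0)
r(E) = -8 (r(E) = -8 + (½)*0 = -8 + 0 = -8)
(r(√(-4 - 2)) + 154)² = (-8 + 154)² = 146² = 21316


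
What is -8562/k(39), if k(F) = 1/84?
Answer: -719208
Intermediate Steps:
k(F) = 1/84
-8562/k(39) = -8562/1/84 = -8562*84 = -719208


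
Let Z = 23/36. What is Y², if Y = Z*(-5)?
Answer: 13225/1296 ≈ 10.204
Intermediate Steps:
Z = 23/36 (Z = 23*(1/36) = 23/36 ≈ 0.63889)
Y = -115/36 (Y = (23/36)*(-5) = -115/36 ≈ -3.1944)
Y² = (-115/36)² = 13225/1296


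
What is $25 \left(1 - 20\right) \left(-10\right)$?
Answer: $4750$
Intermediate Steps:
$25 \left(1 - 20\right) \left(-10\right) = 25 \left(-19\right) \left(-10\right) = \left(-475\right) \left(-10\right) = 4750$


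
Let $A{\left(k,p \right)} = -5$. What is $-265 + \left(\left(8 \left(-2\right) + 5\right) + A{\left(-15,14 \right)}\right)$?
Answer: $-281$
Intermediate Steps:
$-265 + \left(\left(8 \left(-2\right) + 5\right) + A{\left(-15,14 \right)}\right) = -265 + \left(\left(8 \left(-2\right) + 5\right) - 5\right) = -265 + \left(\left(-16 + 5\right) - 5\right) = -265 - 16 = -281$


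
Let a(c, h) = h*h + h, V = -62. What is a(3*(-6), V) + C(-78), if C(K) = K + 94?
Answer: 3798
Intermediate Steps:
C(K) = 94 + K
a(c, h) = h + h**2 (a(c, h) = h**2 + h = h + h**2)
a(3*(-6), V) + C(-78) = -62*(1 - 62) + (94 - 78) = -62*(-61) + 16 = 3782 + 16 = 3798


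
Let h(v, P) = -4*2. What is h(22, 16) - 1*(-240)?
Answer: 232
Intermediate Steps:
h(v, P) = -8
h(22, 16) - 1*(-240) = -8 - 1*(-240) = -8 + 240 = 232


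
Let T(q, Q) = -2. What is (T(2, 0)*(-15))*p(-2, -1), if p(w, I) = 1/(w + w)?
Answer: -15/2 ≈ -7.5000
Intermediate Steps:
p(w, I) = 1/(2*w)
(T(2, 0)*(-15))*p(-2, -1) = (-2*(-15))*((½)/(-2)) = 30*((½)*(-½)) = 30*(-¼) = -15/2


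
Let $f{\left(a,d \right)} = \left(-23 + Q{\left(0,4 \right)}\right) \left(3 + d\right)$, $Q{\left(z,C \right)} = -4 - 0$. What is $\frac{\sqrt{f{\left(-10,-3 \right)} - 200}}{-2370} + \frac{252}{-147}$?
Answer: $- \frac{12}{7} - \frac{i \sqrt{2}}{237} \approx -1.7143 - 0.0059671 i$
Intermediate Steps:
$Q{\left(z,C \right)} = -4$ ($Q{\left(z,C \right)} = -4 + 0 = -4$)
$f{\left(a,d \right)} = -81 - 27 d$ ($f{\left(a,d \right)} = \left(-23 - 4\right) \left(3 + d\right) = - 27 \left(3 + d\right) = -81 - 27 d$)
$\frac{\sqrt{f{\left(-10,-3 \right)} - 200}}{-2370} + \frac{252}{-147} = \frac{\sqrt{\left(-81 - -81\right) - 200}}{-2370} + \frac{252}{-147} = \sqrt{\left(-81 + 81\right) - 200} \left(- \frac{1}{2370}\right) + 252 \left(- \frac{1}{147}\right) = \sqrt{0 - 200} \left(- \frac{1}{2370}\right) - \frac{12}{7} = \sqrt{-200} \left(- \frac{1}{2370}\right) - \frac{12}{7} = 10 i \sqrt{2} \left(- \frac{1}{2370}\right) - \frac{12}{7} = - \frac{i \sqrt{2}}{237} - \frac{12}{7} = - \frac{12}{7} - \frac{i \sqrt{2}}{237}$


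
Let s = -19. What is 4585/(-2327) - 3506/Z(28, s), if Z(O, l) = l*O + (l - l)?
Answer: 2859621/618982 ≈ 4.6199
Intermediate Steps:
Z(O, l) = O*l (Z(O, l) = O*l + 0 = O*l)
4585/(-2327) - 3506/Z(28, s) = 4585/(-2327) - 3506/(28*(-19)) = 4585*(-1/2327) - 3506/(-532) = -4585/2327 - 3506*(-1/532) = -4585/2327 + 1753/266 = 2859621/618982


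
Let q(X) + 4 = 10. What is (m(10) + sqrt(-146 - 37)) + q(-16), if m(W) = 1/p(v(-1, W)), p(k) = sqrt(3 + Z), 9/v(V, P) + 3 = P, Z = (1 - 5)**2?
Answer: 6 + sqrt(19)/19 + I*sqrt(183) ≈ 6.2294 + 13.528*I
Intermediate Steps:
q(X) = 6 (q(X) = -4 + 10 = 6)
Z = 16 (Z = (-4)**2 = 16)
v(V, P) = 9/(-3 + P)
p(k) = sqrt(19) (p(k) = sqrt(3 + 16) = sqrt(19))
m(W) = sqrt(19)/19 (m(W) = 1/(sqrt(19)) = sqrt(19)/19)
(m(10) + sqrt(-146 - 37)) + q(-16) = (sqrt(19)/19 + sqrt(-146 - 37)) + 6 = (sqrt(19)/19 + sqrt(-183)) + 6 = (sqrt(19)/19 + I*sqrt(183)) + 6 = 6 + sqrt(19)/19 + I*sqrt(183)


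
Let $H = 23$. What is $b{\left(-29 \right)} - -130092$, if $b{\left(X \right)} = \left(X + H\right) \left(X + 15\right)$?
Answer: $130176$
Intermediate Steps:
$b{\left(X \right)} = \left(15 + X\right) \left(23 + X\right)$ ($b{\left(X \right)} = \left(X + 23\right) \left(X + 15\right) = \left(23 + X\right) \left(15 + X\right) = \left(15 + X\right) \left(23 + X\right)$)
$b{\left(-29 \right)} - -130092 = \left(345 + \left(-29\right)^{2} + 38 \left(-29\right)\right) - -130092 = \left(345 + 841 - 1102\right) + 130092 = 84 + 130092 = 130176$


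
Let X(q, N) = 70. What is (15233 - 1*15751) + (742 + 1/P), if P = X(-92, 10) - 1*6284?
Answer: 1391935/6214 ≈ 224.00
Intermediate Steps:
P = -6214 (P = 70 - 1*6284 = 70 - 6284 = -6214)
(15233 - 1*15751) + (742 + 1/P) = (15233 - 1*15751) + (742 + 1/(-6214)) = (15233 - 15751) + (742 - 1/6214) = -518 + 4610787/6214 = 1391935/6214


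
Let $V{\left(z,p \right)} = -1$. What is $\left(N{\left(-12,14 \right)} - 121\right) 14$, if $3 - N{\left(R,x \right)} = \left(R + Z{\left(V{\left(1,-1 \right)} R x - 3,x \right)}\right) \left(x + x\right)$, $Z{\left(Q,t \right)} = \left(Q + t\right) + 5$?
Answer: $-69076$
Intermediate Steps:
$Z{\left(Q,t \right)} = 5 + Q + t$
$N{\left(R,x \right)} = 3 - 2 x \left(2 + R + x - R x\right)$ ($N{\left(R,x \right)} = 3 - \left(R + \left(5 + \left(- R x - 3\right) + x\right)\right) \left(x + x\right) = 3 - \left(R + \left(5 - \left(3 + R x\right) + x\right)\right) 2 x = 3 - \left(R + \left(2 + x - R x\right)\right) 2 x = 3 - \left(2 + R + x - R x\right) 2 x = 3 - 2 x \left(2 + R + x - R x\right)$)
$\left(N{\left(-12,14 \right)} - 121\right) 14 = \left(\left(3 - \left(-24\right) 14 - 28 \left(2 + 14 - \left(-12\right) 14\right)\right) - 121\right) 14 = \left(\left(3 + 336 - 28 \left(2 + 14 + 168\right)\right) - 121\right) 14 = \left(\left(3 + 336 - 28 \cdot 184\right) - 121\right) 14 = \left(\left(3 + 336 - 5152\right) - 121\right) 14 = \left(-4813 - 121\right) 14 = \left(-4934\right) 14 = -69076$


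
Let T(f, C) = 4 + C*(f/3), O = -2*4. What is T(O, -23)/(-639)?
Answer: -196/1917 ≈ -0.10224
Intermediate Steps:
O = -8
T(f, C) = 4 + C*f/3 (T(f, C) = 4 + C*(f*(⅓)) = 4 + C*(f/3) = 4 + C*f/3)
T(O, -23)/(-639) = (4 + (⅓)*(-23)*(-8))/(-639) = (4 + 184/3)*(-1/639) = (196/3)*(-1/639) = -196/1917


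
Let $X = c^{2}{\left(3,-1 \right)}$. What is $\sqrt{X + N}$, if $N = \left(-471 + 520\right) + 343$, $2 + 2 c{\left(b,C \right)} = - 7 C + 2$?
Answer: $\frac{7 \sqrt{33}}{2} \approx 20.106$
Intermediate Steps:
$c{\left(b,C \right)} = - \frac{7 C}{2}$ ($c{\left(b,C \right)} = -1 + \frac{- 7 C + 2}{2} = -1 + \frac{2 - 7 C}{2} = -1 - \left(-1 + \frac{7 C}{2}\right) = - \frac{7 C}{2}$)
$N = 392$ ($N = 49 + 343 = 392$)
$X = \frac{49}{4}$ ($X = \left(\left(- \frac{7}{2}\right) \left(-1\right)\right)^{2} = \left(\frac{7}{2}\right)^{2} = \frac{49}{4} \approx 12.25$)
$\sqrt{X + N} = \sqrt{\frac{49}{4} + 392} = \sqrt{\frac{1617}{4}} = \frac{7 \sqrt{33}}{2}$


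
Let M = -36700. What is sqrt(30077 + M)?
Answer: I*sqrt(6623) ≈ 81.382*I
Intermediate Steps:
sqrt(30077 + M) = sqrt(30077 - 36700) = sqrt(-6623) = I*sqrt(6623)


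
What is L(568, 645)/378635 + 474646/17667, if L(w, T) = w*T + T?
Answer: 37240293109/1337868909 ≈ 27.836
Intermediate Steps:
L(w, T) = T + T*w (L(w, T) = T*w + T = T + T*w)
L(568, 645)/378635 + 474646/17667 = (645*(1 + 568))/378635 + 474646/17667 = (645*569)*(1/378635) + 474646*(1/17667) = 367005*(1/378635) + 474646/17667 = 73401/75727 + 474646/17667 = 37240293109/1337868909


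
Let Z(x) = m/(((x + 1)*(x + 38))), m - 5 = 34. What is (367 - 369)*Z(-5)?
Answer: 13/22 ≈ 0.59091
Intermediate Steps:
m = 39 (m = 5 + 34 = 39)
Z(x) = 39/((1 + x)*(38 + x)) (Z(x) = 39/(((x + 1)*(x + 38))) = 39/(((1 + x)*(38 + x))) = 39*(1/((1 + x)*(38 + x))) = 39/((1 + x)*(38 + x)))
(367 - 369)*Z(-5) = (367 - 369)*(39/(38 + (-5)² + 39*(-5))) = -78/(38 + 25 - 195) = -78/(-132) = -78*(-1)/132 = -2*(-13/44) = 13/22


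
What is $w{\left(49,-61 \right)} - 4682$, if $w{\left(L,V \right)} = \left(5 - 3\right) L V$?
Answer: $-10660$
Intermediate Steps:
$w{\left(L,V \right)} = 2 L V$ ($w{\left(L,V \right)} = \left(5 - 3\right) L V = 2 L V$)
$w{\left(49,-61 \right)} - 4682 = 2 \cdot 49 \left(-61\right) - 4682 = -5978 - 4682 = -10660$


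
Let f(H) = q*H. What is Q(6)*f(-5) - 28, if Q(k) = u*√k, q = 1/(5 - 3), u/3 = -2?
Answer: -28 + 15*√6 ≈ 8.7423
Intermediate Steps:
u = -6 (u = 3*(-2) = -6)
q = ½ (q = 1/2 = ½ ≈ 0.50000)
f(H) = H/2
Q(k) = -6*√k
Q(6)*f(-5) - 28 = (-6*√6)*((½)*(-5)) - 28 = -6*√6*(-5/2) - 28 = 15*√6 - 28 = -28 + 15*√6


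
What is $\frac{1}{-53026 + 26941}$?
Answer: $- \frac{1}{26085} \approx -3.8336 \cdot 10^{-5}$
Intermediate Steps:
$\frac{1}{-53026 + 26941} = \frac{1}{-26085} = - \frac{1}{26085}$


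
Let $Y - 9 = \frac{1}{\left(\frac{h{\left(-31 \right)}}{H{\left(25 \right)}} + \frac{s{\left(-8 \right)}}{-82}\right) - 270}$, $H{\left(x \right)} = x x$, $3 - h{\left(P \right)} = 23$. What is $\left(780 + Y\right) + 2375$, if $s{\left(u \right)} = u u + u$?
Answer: $\frac{4389772771}{1387414} \approx 3164.0$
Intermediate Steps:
$h{\left(P \right)} = -20$ ($h{\left(P \right)} = 3 - 23 = -20$)
$H{\left(x \right)} = x^{2}$
$s{\left(u \right)} = u + u^{2}$ ($s{\left(u \right)} = u^{2} + u = u + u^{2}$)
$Y = \frac{12481601}{1387414}$ ($Y = 9 + \frac{1}{\left(- \frac{20}{25^{2}} + \frac{\left(-8\right) \left(1 - 8\right)}{-82}\right) - 270} = 9 + \frac{1}{\left(- \frac{20}{625} + \left(-8\right) \left(-7\right) \left(- \frac{1}{82}\right)\right) - 270} = 9 + \frac{1}{\left(\left(-20\right) \frac{1}{625} + 56 \left(- \frac{1}{82}\right)\right) - 270} = 9 + \frac{1}{\left(- \frac{4}{125} - \frac{28}{41}\right) - 270} = 9 + \frac{1}{- \frac{3664}{5125} - 270} = 9 + \frac{1}{- \frac{1387414}{5125}} = 9 - \frac{5125}{1387414} = \frac{12481601}{1387414} \approx 8.9963$)
$\left(780 + Y\right) + 2375 = \left(780 + \frac{12481601}{1387414}\right) + 2375 = \frac{1094664521}{1387414} + 2375 = \frac{4389772771}{1387414}$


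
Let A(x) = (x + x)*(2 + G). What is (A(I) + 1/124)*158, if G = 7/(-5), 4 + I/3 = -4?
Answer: -1410229/310 ≈ -4549.1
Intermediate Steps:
I = -24 (I = -12 + 3*(-4) = -12 - 12 = -24)
G = -7/5 (G = 7*(-1/5) = -7/5 ≈ -1.4000)
A(x) = 6*x/5 (A(x) = (x + x)*(2 - 7/5) = (2*x)*(3/5) = 6*x/5)
(A(I) + 1/124)*158 = ((6/5)*(-24) + 1/124)*158 = (-144/5 + 1/124)*158 = -17851/620*158 = -1410229/310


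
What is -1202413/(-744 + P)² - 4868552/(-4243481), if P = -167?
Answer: -1061903175261/3521753995001 ≈ -0.30153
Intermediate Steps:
-1202413/(-744 + P)² - 4868552/(-4243481) = -1202413/(-744 - 167)² - 4868552/(-4243481) = -1202413/((-911)²) - 4868552*(-1/4243481) = -1202413/829921 + 4868552/4243481 = -1061903175261/3521753995001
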